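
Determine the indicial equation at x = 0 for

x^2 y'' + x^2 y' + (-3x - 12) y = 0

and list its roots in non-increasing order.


Divide by x^2 to reach normal form y'' + P_1(x) y' + P_2(x) y = 0 with P_1(x) = 1 and P_2(x) = -3/x - 12/x^2.
x = 0 is a singular point because the y-coefficient -3/x - 12/x^2 has a pole at x = 0.
It is a regular singular point because x P_1(x) = p(x) = x and x^2 P_2(x) = q(x) = -3x - 12 are polynomials, hence analytic at x = 0.
p(0) = 0,  q(0) = -12.
Indicial equation: r(r-1) + p(0) r + q(0) = 0, i.e. r^2 + (p(0) - 1) r + q(0) = 0, i.e. r^2 - 1 r - 12 = 0.
Discriminant: (-1)^2 - 4(-12) = 49, so r = (1 ± 7)/2.
Solving: r_1 = 4, r_2 = -3.

indicial: r^2 - 1 r - 12 = 0; roots r_1 = 4, r_2 = -3


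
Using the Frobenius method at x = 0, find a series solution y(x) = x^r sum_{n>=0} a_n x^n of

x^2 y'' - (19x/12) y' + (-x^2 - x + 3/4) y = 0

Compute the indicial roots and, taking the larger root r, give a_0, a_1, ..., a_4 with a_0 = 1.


Write in Frobenius form y'' + (p(x)/x) y' + (q(x)/x^2) y = 0:
  p(x) = -19/12,  q(x) = -x^2 - x + 3/4.
Indicial equation: r(r-1) + (-19/12) r + (3/4) = 0 -> roots r_1 = 9/4, r_2 = 1/3.
Take r = r_1 = 9/4. Let y(x) = x^r sum_{n>=0} a_n x^n with a_0 = 1.
Substitute y = x^r sum a_n x^n and match x^{r+n}. The recurrence is
  D(n) a_n - 1 a_{n-1} - 1 a_{n-2} = 0,  where D(n) = (r+n)(r+n-1) + (-19/12)(r+n) + (3/4).
  a_n = [1 a_{n-1} + 1 a_{n-2}] / D(n).
Since the indicial polynomial factors as (r - r_1)(r - r_2), D(n) = (r_1 + n - r_1)(r_1 + n - r_2) = n(n + 23/12).
Evaluating step by step (a_0 = 1):
  n = 1: D(1) = 1(1 + 23/12) = 35/12; numerator = 1(1) = 1; a_1 = (1)/(35/12) = 12/35
  n = 2: D(2) = 2(2 + 23/12) = 47/6; numerator = 1(12/35) + 1(1) = 47/35; a_2 = (47/35)/(47/6) = 6/35
  n = 3: D(3) = 3(3 + 23/12) = 59/4; numerator = 1(6/35) + 1(12/35) = 18/35; a_3 = (18/35)/(59/4) = 72/2065
  n = 4: D(4) = 4(4 + 23/12) = 71/3; numerator = 1(72/2065) + 1(6/35) = 426/2065; a_4 = (426/2065)/(71/3) = 18/2065

r = 9/4; a_0 = 1; a_1 = 12/35; a_2 = 6/35; a_3 = 72/2065; a_4 = 18/2065


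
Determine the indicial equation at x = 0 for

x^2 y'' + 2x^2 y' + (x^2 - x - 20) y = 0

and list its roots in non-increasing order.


Divide by x^2 to reach normal form y'' + P_1(x) y' + P_2(x) y = 0 with P_1(x) = 2 and P_2(x) = 1 - 1/x - 20/x^2.
x = 0 is a singular point because the y-coefficient 1 - 1/x - 20/x^2 has a pole at x = 0.
It is a regular singular point because x P_1(x) = p(x) = 2x and x^2 P_2(x) = q(x) = x^2 - x - 20 are polynomials, hence analytic at x = 0.
p(0) = 0,  q(0) = -20.
Indicial equation: r(r-1) + p(0) r + q(0) = 0, i.e. r^2 + (p(0) - 1) r + q(0) = 0, i.e. r^2 - 1 r - 20 = 0.
Discriminant: (-1)^2 - 4(-20) = 81, so r = (1 ± 9)/2.
Solving: r_1 = 5, r_2 = -4.

indicial: r^2 - 1 r - 20 = 0; roots r_1 = 5, r_2 = -4


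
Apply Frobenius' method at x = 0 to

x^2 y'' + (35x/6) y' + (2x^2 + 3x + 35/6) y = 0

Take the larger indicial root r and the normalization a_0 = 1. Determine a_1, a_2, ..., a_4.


Write in Frobenius form y'' + (p(x)/x) y' + (q(x)/x^2) y = 0:
  p(x) = 35/6,  q(x) = 2x^2 + 3x + 35/6.
Indicial equation: r(r-1) + (35/6) r + (35/6) = 0 -> roots r_1 = -7/3, r_2 = -5/2.
Take r = r_1 = -7/3. Let y(x) = x^r sum_{n>=0} a_n x^n with a_0 = 1.
Substitute y = x^r sum a_n x^n and match x^{r+n}. The recurrence is
  D(n) a_n + 3 a_{n-1} + 2 a_{n-2} = 0,  where D(n) = (r+n)(r+n-1) + (35/6)(r+n) + (35/6).
  a_n = [-3 a_{n-1} - 2 a_{n-2}] / D(n).
Since the indicial polynomial factors as (r - r_1)(r - r_2), D(n) = (r_1 + n - r_1)(r_1 + n - r_2) = n(n + 1/6).
Evaluating step by step (a_0 = 1):
  n = 1: D(1) = 1(1 + 1/6) = 7/6; numerator = -3(1) = -3; a_1 = (-3)/(7/6) = -18/7
  n = 2: D(2) = 2(2 + 1/6) = 13/3; numerator = -3(-18/7) - 2(1) = 40/7; a_2 = (40/7)/(13/3) = 120/91
  n = 3: D(3) = 3(3 + 1/6) = 19/2; numerator = -3(120/91) - 2(-18/7) = 108/91; a_3 = (108/91)/(19/2) = 216/1729
  n = 4: D(4) = 4(4 + 1/6) = 50/3; numerator = -3(216/1729) - 2(120/91) = -744/247; a_4 = (-744/247)/(50/3) = -1116/6175

r = -7/3; a_0 = 1; a_1 = -18/7; a_2 = 120/91; a_3 = 216/1729; a_4 = -1116/6175


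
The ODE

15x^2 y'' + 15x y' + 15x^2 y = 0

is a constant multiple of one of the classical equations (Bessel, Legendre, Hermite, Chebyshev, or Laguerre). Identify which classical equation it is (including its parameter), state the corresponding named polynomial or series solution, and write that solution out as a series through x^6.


All three coefficients share the factor 15; dividing through by 15 gives  x^2 y'' + x y' + x^2 y = 0.
This matches the Bessel equation x^2 y'' + x y' + (x^2 - nu^2) y = 0 with nu^2 = 0, so nu = 0; the solution bounded at x = 0 is J_0(x).
Frobenius at x = 0: indicial roots ±nu; for r = nu the recurrence k(k + 2nu) c_k = -c_{k-2} gives the standard series J_nu(x) = sum_{k>=0} (-1)^k / (k! (k+nu)!) (x/2)^(2k+nu). Evaluate the first 4 terms:
  k = 0: (-1)^0 / (0! * 0! * 2^0) x^0 = 1/(1*1*1) x^0 = (1) x^0
  k = 1: (-1)^1 / (1! * 1! * 2^2) x^2 = -1/(1*1*4) x^2 = (-1/4) x^2
  k = 2: (-1)^2 / (2! * 2! * 2^4) x^4 = 1/(2*2*16) x^4 = (1/64) x^4
  k = 3: (-1)^3 / (3! * 3! * 2^6) x^6 = -1/(6*6*64) x^6 = (-1/2304) x^6
Hence J_0(x) = -x^6/2304 + x^4/64 - x^2/4 + 1 + ....

J_0(x); series = -x^6/2304 + x^4/64 - x^2/4 + 1


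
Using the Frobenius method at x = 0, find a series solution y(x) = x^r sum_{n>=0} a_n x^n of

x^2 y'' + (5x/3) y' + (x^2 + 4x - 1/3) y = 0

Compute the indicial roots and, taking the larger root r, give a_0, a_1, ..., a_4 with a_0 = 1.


Write in Frobenius form y'' + (p(x)/x) y' + (q(x)/x^2) y = 0:
  p(x) = 5/3,  q(x) = x^2 + 4x - 1/3.
Indicial equation: r(r-1) + (5/3) r + (-1/3) = 0 -> roots r_1 = 1/3, r_2 = -1.
Take r = r_1 = 1/3. Let y(x) = x^r sum_{n>=0} a_n x^n with a_0 = 1.
Substitute y = x^r sum a_n x^n and match x^{r+n}. The recurrence is
  D(n) a_n + 4 a_{n-1} + 1 a_{n-2} = 0,  where D(n) = (r+n)(r+n-1) + (5/3)(r+n) + (-1/3).
  a_n = [-4 a_{n-1} - 1 a_{n-2}] / D(n).
Since the indicial polynomial factors as (r - r_1)(r - r_2), D(n) = (r_1 + n - r_1)(r_1 + n - r_2) = n(n + 4/3).
Evaluating step by step (a_0 = 1):
  n = 1: D(1) = 1(1 + 4/3) = 7/3; numerator = -4(1) = -4; a_1 = (-4)/(7/3) = -12/7
  n = 2: D(2) = 2(2 + 4/3) = 20/3; numerator = -4(-12/7) - 1(1) = 41/7; a_2 = (41/7)/(20/3) = 123/140
  n = 3: D(3) = 3(3 + 4/3) = 13; numerator = -4(123/140) - 1(-12/7) = -9/5; a_3 = (-9/5)/(13) = -9/65
  n = 4: D(4) = 4(4 + 4/3) = 64/3; numerator = -4(-9/65) - 1(123/140) = -591/1820; a_4 = (-591/1820)/(64/3) = -1773/116480

r = 1/3; a_0 = 1; a_1 = -12/7; a_2 = 123/140; a_3 = -9/65; a_4 = -1773/116480


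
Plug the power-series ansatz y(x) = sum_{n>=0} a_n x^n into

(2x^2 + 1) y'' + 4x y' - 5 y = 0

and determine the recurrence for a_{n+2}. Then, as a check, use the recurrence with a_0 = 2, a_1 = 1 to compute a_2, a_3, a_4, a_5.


Substitute y = sum_n a_n x^n.
(1 + 2 x^2) y'' contributes (n+2)(n+1) a_{n+2} + 2 n(n-1) a_n at x^n.
4 x y'(x) contributes 4 n a_n at x^n.
-5 y(x) contributes -5 a_n at x^n.
Matching x^n: (n+2)(n+1) a_{n+2} + (2 n(n-1) + 4 n - 5) a_n = 0.
Thus a_{n+2} = (-2 n(n-1) - 4 n + 5) / ((n+1)(n+2)) * a_n.

Check with a_0 = 2, a_1 = 1 (apply the recurrence for n = 0, 1, 2, 3): a_0 = 2, a_1 = 1, a_2 = 5, a_3 = 1/6, a_4 = -35/12, a_5 = -19/120.

a_(n+2) = (-2 n(n-1) - 4 n + 5) / ((n+1)(n+2)) * a_n; check: a_0 = 2, a_1 = 1, a_2 = 5, a_3 = 1/6, a_4 = -35/12, a_5 = -19/120


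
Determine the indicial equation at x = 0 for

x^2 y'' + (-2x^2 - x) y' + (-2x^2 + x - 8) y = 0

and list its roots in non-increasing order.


Divide by x^2 to reach normal form y'' + P_1(x) y' + P_2(x) y = 0 with P_1(x) = -2 - 1/x and P_2(x) = -2 + 1/x - 8/x^2.
x = 0 is a singular point because the y'-coefficient -2 - 1/x has a pole at x = 0 and the y-coefficient -2 + 1/x - 8/x^2 has a pole at x = 0.
It is a regular singular point because x P_1(x) = p(x) = -2x - 1 and x^2 P_2(x) = q(x) = -2x^2 + x - 8 are polynomials, hence analytic at x = 0.
p(0) = -1,  q(0) = -8.
Indicial equation: r(r-1) + p(0) r + q(0) = 0, i.e. r^2 + (p(0) - 1) r + q(0) = 0, i.e. r^2 - 2 r - 8 = 0.
Discriminant: (-2)^2 - 4(-8) = 36, so r = (2 ± 6)/2.
Solving: r_1 = 4, r_2 = -2.

indicial: r^2 - 2 r - 8 = 0; roots r_1 = 4, r_2 = -2


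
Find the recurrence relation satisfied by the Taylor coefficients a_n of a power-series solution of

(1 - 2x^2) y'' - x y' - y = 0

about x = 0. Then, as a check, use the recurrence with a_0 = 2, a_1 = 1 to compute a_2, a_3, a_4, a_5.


Substitute y = sum_n a_n x^n.
(1 - 2 x^2) y'' contributes (n+2)(n+1) a_{n+2} - 2 n(n-1) a_n at x^n.
-x y'(x) contributes -n a_n at x^n.
-y(x) contributes -1 a_n at x^n.
Matching x^n: (n+2)(n+1) a_{n+2} + (-2 n(n-1) - n - 1) a_n = 0.
Thus a_{n+2} = (2 n(n-1) + n + 1) / ((n+1)(n+2)) * a_n.

Check with a_0 = 2, a_1 = 1 (apply the recurrence for n = 0, 1, 2, 3): a_0 = 2, a_1 = 1, a_2 = 1, a_3 = 1/3, a_4 = 7/12, a_5 = 4/15.

a_(n+2) = (2 n(n-1) + n + 1) / ((n+1)(n+2)) * a_n; check: a_0 = 2, a_1 = 1, a_2 = 1, a_3 = 1/3, a_4 = 7/12, a_5 = 4/15


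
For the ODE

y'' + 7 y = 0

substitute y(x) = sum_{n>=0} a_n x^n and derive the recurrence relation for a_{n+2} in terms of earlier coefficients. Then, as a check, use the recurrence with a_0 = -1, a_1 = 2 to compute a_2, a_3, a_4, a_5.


Substitute y = sum_n a_n x^n into y'' + (const) y = 0.
y''(x) = sum_{n>=0} (n+2)(n+1) a_{n+2} x^n.
The ODE becomes sum_n [(n+2)(n+1) a_{n+2} + 7 a_n] x^n = 0.
Setting each coefficient to zero gives the recurrence:
  (n+2)(n+1) a_{n+2} + 7 a_n = 0,
  a_{n+2} = -7 / ((n+1)(n+2)) a_n.

Check with a_0 = -1, a_1 = 2 (apply the recurrence for n = 0, 1, 2, 3): a_0 = -1, a_1 = 2, a_2 = 7/2, a_3 = -7/3, a_4 = -49/24, a_5 = 49/60.

a_{n+2} = -7/((n+1)(n+2)) * a_n; check: a_0 = -1, a_1 = 2, a_2 = 7/2, a_3 = -7/3, a_4 = -49/24, a_5 = 49/60


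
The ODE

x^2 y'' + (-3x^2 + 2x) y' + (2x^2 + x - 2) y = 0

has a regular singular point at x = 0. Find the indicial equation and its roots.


Divide by x^2 to reach normal form y'' + P_1(x) y' + P_2(x) y = 0 with P_1(x) = -3 + 2/x and P_2(x) = 2 + 1/x - 2/x^2.
x = 0 is a singular point because the y'-coefficient -3 + 2/x has a pole at x = 0 and the y-coefficient 2 + 1/x - 2/x^2 has a pole at x = 0.
It is a regular singular point because x P_1(x) = p(x) = 2 - 3x and x^2 P_2(x) = q(x) = 2x^2 + x - 2 are polynomials, hence analytic at x = 0.
p(0) = 2,  q(0) = -2.
Indicial equation: r(r-1) + p(0) r + q(0) = 0, i.e. r^2 + (p(0) - 1) r + q(0) = 0, i.e. r^2 + 1 r - 2 = 0.
Discriminant: (1)^2 - 4(-2) = 9, so r = (-1 ± 3)/2.
Solving: r_1 = 1, r_2 = -2.

indicial: r^2 + 1 r - 2 = 0; roots r_1 = 1, r_2 = -2


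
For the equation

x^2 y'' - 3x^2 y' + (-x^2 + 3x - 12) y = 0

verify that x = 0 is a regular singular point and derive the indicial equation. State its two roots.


Divide by x^2 to reach normal form y'' + P_1(x) y' + P_2(x) y = 0 with P_1(x) = -3 and P_2(x) = -1 + 3/x - 12/x^2.
x = 0 is a singular point because the y-coefficient -1 + 3/x - 12/x^2 has a pole at x = 0.
It is a regular singular point because x P_1(x) = p(x) = -3x and x^2 P_2(x) = q(x) = -x^2 + 3x - 12 are polynomials, hence analytic at x = 0.
p(0) = 0,  q(0) = -12.
Indicial equation: r(r-1) + p(0) r + q(0) = 0, i.e. r^2 + (p(0) - 1) r + q(0) = 0, i.e. r^2 - 1 r - 12 = 0.
Discriminant: (-1)^2 - 4(-12) = 49, so r = (1 ± 7)/2.
Solving: r_1 = 4, r_2 = -3.

indicial: r^2 - 1 r - 12 = 0; roots r_1 = 4, r_2 = -3


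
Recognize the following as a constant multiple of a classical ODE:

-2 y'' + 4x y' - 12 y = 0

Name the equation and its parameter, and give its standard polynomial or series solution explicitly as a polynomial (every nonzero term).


All three coefficients share the factor -2; dividing through by -2 gives  y'' - 2x y' + 6 y = 0.
This matches the Hermite equation y'' - 2x y' + 2n y = 0 with 2n = 6, so n = 3; the polynomial solution is H_3(x).
With y = sum_k a_k x^k, matching x^k gives (k+2)(k+1) a_{k+2} = 2(k - n) a_k = 2(k - 3) a_k. The right side vanishes at k = 3, so the series with the parity of 3 terminates at degree 3.
Standard normalization: leading coefficient of H_n is 2^n, so a_3 = 2^3 = 8. Work downward with a_k = (k+1)(k+2) a_{k+2} / (2(k - n)):
  a_1 = (2)(3)(8) / (2(1 - 3)) = 48/(-4) = -12
Hence H_3(x) = 8 x^3 - 12 x.

H_3(x); series = 8 x^3 - 12 x


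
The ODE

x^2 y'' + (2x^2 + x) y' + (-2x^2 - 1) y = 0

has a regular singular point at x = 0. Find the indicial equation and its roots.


Divide by x^2 to reach normal form y'' + P_1(x) y' + P_2(x) y = 0 with P_1(x) = 2 + 1/x and P_2(x) = -2 - 1/x^2.
x = 0 is a singular point because the y'-coefficient 2 + 1/x has a pole at x = 0 and the y-coefficient -2 - 1/x^2 has a pole at x = 0.
It is a regular singular point because x P_1(x) = p(x) = 2x + 1 and x^2 P_2(x) = q(x) = -2x^2 - 1 are polynomials, hence analytic at x = 0.
p(0) = 1,  q(0) = -1.
Indicial equation: r(r-1) + p(0) r + q(0) = 0, i.e. r^2 + (p(0) - 1) r + q(0) = 0, i.e. r^2 - 1 = 0.
Discriminant: (0)^2 - 4(-1) = 4, so r = (0 ± 2)/2.
Solving: r_1 = 1, r_2 = -1.

indicial: r^2 - 1 = 0; roots r_1 = 1, r_2 = -1


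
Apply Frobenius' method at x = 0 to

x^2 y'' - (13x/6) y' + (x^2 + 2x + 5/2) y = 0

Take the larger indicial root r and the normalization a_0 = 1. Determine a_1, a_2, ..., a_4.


Write in Frobenius form y'' + (p(x)/x) y' + (q(x)/x^2) y = 0:
  p(x) = -13/6,  q(x) = x^2 + 2x + 5/2.
Indicial equation: r(r-1) + (-13/6) r + (5/2) = 0 -> roots r_1 = 5/3, r_2 = 3/2.
Take r = r_1 = 5/3. Let y(x) = x^r sum_{n>=0} a_n x^n with a_0 = 1.
Substitute y = x^r sum a_n x^n and match x^{r+n}. The recurrence is
  D(n) a_n + 2 a_{n-1} + 1 a_{n-2} = 0,  where D(n) = (r+n)(r+n-1) + (-13/6)(r+n) + (5/2).
  a_n = [-2 a_{n-1} - 1 a_{n-2}] / D(n).
Since the indicial polynomial factors as (r - r_1)(r - r_2), D(n) = (r_1 + n - r_1)(r_1 + n - r_2) = n(n + 1/6).
Evaluating step by step (a_0 = 1):
  n = 1: D(1) = 1(1 + 1/6) = 7/6; numerator = -2(1) = -2; a_1 = (-2)/(7/6) = -12/7
  n = 2: D(2) = 2(2 + 1/6) = 13/3; numerator = -2(-12/7) - 1(1) = 17/7; a_2 = (17/7)/(13/3) = 51/91
  n = 3: D(3) = 3(3 + 1/6) = 19/2; numerator = -2(51/91) - 1(-12/7) = 54/91; a_3 = (54/91)/(19/2) = 108/1729
  n = 4: D(4) = 4(4 + 1/6) = 50/3; numerator = -2(108/1729) - 1(51/91) = -1185/1729; a_4 = (-1185/1729)/(50/3) = -711/17290

r = 5/3; a_0 = 1; a_1 = -12/7; a_2 = 51/91; a_3 = 108/1729; a_4 = -711/17290


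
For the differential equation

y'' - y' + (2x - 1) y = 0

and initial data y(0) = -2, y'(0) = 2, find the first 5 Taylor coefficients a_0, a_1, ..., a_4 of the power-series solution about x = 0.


Ansatz: y(x) = sum_{n>=0} a_n x^n, so y'(x) = sum_{n>=1} n a_n x^(n-1) and y''(x) = sum_{n>=2} n(n-1) a_n x^(n-2).
Substitute into P(x) y'' + Q(x) y' + R(x) y = 0 with P(x) = 1, Q(x) = -1, R(x) = 2x - 1, and match powers of x.
Initial conditions: a_0 = -2, a_1 = 2.
Setting the coefficient of each power of x to zero and solving order by order (substituting the coefficients already found):
  x^0: 2 a_2 - a_1 - a_0 = 0  ->  2 a_2 = a_1 + a_0 = 0  ->  a_2 = 0
  x^1: 6 a_3 - 2 a_2 - a_1 + 2 a_0 = 0  ->  6 a_3 = 2 a_2 + a_1 - 2 a_0 = 6  ->  a_3 = 1
  x^2: 12 a_4 - 3 a_3 - a_2 + 2 a_1 = 0  ->  12 a_4 = 3 a_3 + a_2 - 2 a_1 = -1  ->  a_4 = -1/12
Truncated series: y(x) = -2 + 2 x + x^3 - (1/12) x^4 + O(x^5).

a_0 = -2; a_1 = 2; a_2 = 0; a_3 = 1; a_4 = -1/12


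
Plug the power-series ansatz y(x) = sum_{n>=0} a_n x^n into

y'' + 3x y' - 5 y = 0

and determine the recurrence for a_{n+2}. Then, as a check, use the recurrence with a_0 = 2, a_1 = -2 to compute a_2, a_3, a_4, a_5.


Substitute y = sum_n a_n x^n.
y''(x) has coefficient (n+2)(n+1) a_{n+2} at x^n;
3 x y'(x) has coefficient 3 n a_n at x^n (shift);
-5 y(x) has coefficient -5 a_n at x^n.
Matching x^n: (n+2)(n+1) a_{n+2} + (3n - 5) a_n = 0.
Thus a_{n+2} = (-3n + 5) / ((n+1)(n+2)) * a_n.

Check with a_0 = 2, a_1 = -2 (apply the recurrence for n = 0, 1, 2, 3): a_0 = 2, a_1 = -2, a_2 = 5, a_3 = -2/3, a_4 = -5/12, a_5 = 2/15.

a_(n+2) = (-3n + 5) / ((n+1)(n+2)) * a_n; check: a_0 = 2, a_1 = -2, a_2 = 5, a_3 = -2/3, a_4 = -5/12, a_5 = 2/15


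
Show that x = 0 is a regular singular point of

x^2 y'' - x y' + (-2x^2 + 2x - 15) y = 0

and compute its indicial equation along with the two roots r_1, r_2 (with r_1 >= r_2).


Divide by x^2 to reach normal form y'' + P_1(x) y' + P_2(x) y = 0 with P_1(x) = -1/x and P_2(x) = -2 + 2/x - 15/x^2.
x = 0 is a singular point because the y'-coefficient -1/x has a pole at x = 0 and the y-coefficient -2 + 2/x - 15/x^2 has a pole at x = 0.
It is a regular singular point because x P_1(x) = p(x) = -1 and x^2 P_2(x) = q(x) = -2x^2 + 2x - 15 are polynomials, hence analytic at x = 0.
p(0) = -1,  q(0) = -15.
Indicial equation: r(r-1) + p(0) r + q(0) = 0, i.e. r^2 + (p(0) - 1) r + q(0) = 0, i.e. r^2 - 2 r - 15 = 0.
Discriminant: (-2)^2 - 4(-15) = 64, so r = (2 ± 8)/2.
Solving: r_1 = 5, r_2 = -3.

indicial: r^2 - 2 r - 15 = 0; roots r_1 = 5, r_2 = -3


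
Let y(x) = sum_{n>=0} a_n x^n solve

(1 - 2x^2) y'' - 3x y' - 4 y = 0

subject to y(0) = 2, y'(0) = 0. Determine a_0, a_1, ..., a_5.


Ansatz: y(x) = sum_{n>=0} a_n x^n, so y'(x) = sum_{n>=1} n a_n x^(n-1) and y''(x) = sum_{n>=2} n(n-1) a_n x^(n-2).
Substitute into P(x) y'' + Q(x) y' + R(x) y = 0 with P(x) = 1 - 2x^2, Q(x) = -3x, R(x) = -4, and match powers of x.
Initial conditions: a_0 = 2, a_1 = 0.
Setting the coefficient of each power of x to zero and solving order by order (substituting the coefficients already found):
  x^0: 2 a_2 - 4 a_0 = 0  ->  2 a_2 = 4 a_0 = 8  ->  a_2 = 4
  x^1: 6 a_3 - 7 a_1 = 0  ->  6 a_3 = 7 a_1 = 0  ->  a_3 = 0
  x^2: 12 a_4 - 14 a_2 = 0  ->  12 a_4 = 14 a_2 = 56  ->  a_4 = 14/3
  x^3: 20 a_5 - 25 a_3 = 0  ->  20 a_5 = 25 a_3 = 0  ->  a_5 = 0
Truncated series: y(x) = 2 + 4 x^2 + (14/3) x^4 + O(x^6).

a_0 = 2; a_1 = 0; a_2 = 4; a_3 = 0; a_4 = 14/3; a_5 = 0


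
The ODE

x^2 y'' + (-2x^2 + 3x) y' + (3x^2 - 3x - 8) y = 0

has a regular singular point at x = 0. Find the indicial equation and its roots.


Divide by x^2 to reach normal form y'' + P_1(x) y' + P_2(x) y = 0 with P_1(x) = -2 + 3/x and P_2(x) = 3 - 3/x - 8/x^2.
x = 0 is a singular point because the y'-coefficient -2 + 3/x has a pole at x = 0 and the y-coefficient 3 - 3/x - 8/x^2 has a pole at x = 0.
It is a regular singular point because x P_1(x) = p(x) = 3 - 2x and x^2 P_2(x) = q(x) = 3x^2 - 3x - 8 are polynomials, hence analytic at x = 0.
p(0) = 3,  q(0) = -8.
Indicial equation: r(r-1) + p(0) r + q(0) = 0, i.e. r^2 + (p(0) - 1) r + q(0) = 0, i.e. r^2 + 2 r - 8 = 0.
Discriminant: (2)^2 - 4(-8) = 36, so r = (-2 ± 6)/2.
Solving: r_1 = 2, r_2 = -4.

indicial: r^2 + 2 r - 8 = 0; roots r_1 = 2, r_2 = -4


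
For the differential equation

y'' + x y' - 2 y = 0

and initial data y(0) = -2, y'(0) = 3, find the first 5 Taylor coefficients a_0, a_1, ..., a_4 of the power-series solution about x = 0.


Ansatz: y(x) = sum_{n>=0} a_n x^n, so y'(x) = sum_{n>=1} n a_n x^(n-1) and y''(x) = sum_{n>=2} n(n-1) a_n x^(n-2).
Substitute into P(x) y'' + Q(x) y' + R(x) y = 0 with P(x) = 1, Q(x) = x, R(x) = -2, and match powers of x.
Initial conditions: a_0 = -2, a_1 = 3.
Setting the coefficient of each power of x to zero and solving order by order (substituting the coefficients already found):
  x^0: 2 a_2 - 2 a_0 = 0  ->  2 a_2 = 2 a_0 = -4  ->  a_2 = -2
  x^1: 6 a_3 - a_1 = 0  ->  6 a_3 = a_1 = 3  ->  a_3 = 1/2
  x^2: 12 a_4 = 0  ->  a_4 = 0
Truncated series: y(x) = -2 + 3 x - 2 x^2 + (1/2) x^3 + O(x^5).

a_0 = -2; a_1 = 3; a_2 = -2; a_3 = 1/2; a_4 = 0


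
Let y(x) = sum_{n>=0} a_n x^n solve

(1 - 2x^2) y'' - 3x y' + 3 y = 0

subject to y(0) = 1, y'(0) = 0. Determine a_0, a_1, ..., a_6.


Ansatz: y(x) = sum_{n>=0} a_n x^n, so y'(x) = sum_{n>=1} n a_n x^(n-1) and y''(x) = sum_{n>=2} n(n-1) a_n x^(n-2).
Substitute into P(x) y'' + Q(x) y' + R(x) y = 0 with P(x) = 1 - 2x^2, Q(x) = -3x, R(x) = 3, and match powers of x.
Initial conditions: a_0 = 1, a_1 = 0.
Setting the coefficient of each power of x to zero and solving order by order (substituting the coefficients already found):
  x^0: 2 a_2 + 3 a_0 = 0  ->  2 a_2 = -3 a_0 = -3  ->  a_2 = -3/2
  x^1: 6 a_3 = 0  ->  a_3 = 0
  x^2: 12 a_4 - 7 a_2 = 0  ->  12 a_4 = 7 a_2 = -21/2  ->  a_4 = -7/8
  x^3: 20 a_5 - 18 a_3 = 0  ->  20 a_5 = 18 a_3 = 0  ->  a_5 = 0
  x^4: 30 a_6 - 33 a_4 = 0  ->  30 a_6 = 33 a_4 = -231/8  ->  a_6 = -77/80
Truncated series: y(x) = 1 - (3/2) x^2 - (7/8) x^4 - (77/80) x^6 + O(x^7).

a_0 = 1; a_1 = 0; a_2 = -3/2; a_3 = 0; a_4 = -7/8; a_5 = 0; a_6 = -77/80


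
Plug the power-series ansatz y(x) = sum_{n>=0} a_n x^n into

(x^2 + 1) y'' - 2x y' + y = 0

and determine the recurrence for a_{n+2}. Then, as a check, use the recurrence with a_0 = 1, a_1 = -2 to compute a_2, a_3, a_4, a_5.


Substitute y = sum_n a_n x^n.
(1 + 1 x^2) y'' contributes (n+2)(n+1) a_{n+2} + n(n-1) a_n at x^n.
-2 x y'(x) contributes -2 n a_n at x^n.
y(x) contributes 1 a_n at x^n.
Matching x^n: (n+2)(n+1) a_{n+2} + (n(n-1) - 2 n + 1) a_n = 0.
Thus a_{n+2} = (-n(n-1) + 2 n - 1) / ((n+1)(n+2)) * a_n.

Check with a_0 = 1, a_1 = -2 (apply the recurrence for n = 0, 1, 2, 3): a_0 = 1, a_1 = -2, a_2 = -1/2, a_3 = -1/3, a_4 = -1/24, a_5 = 1/60.

a_(n+2) = (-n(n-1) + 2 n - 1) / ((n+1)(n+2)) * a_n; check: a_0 = 1, a_1 = -2, a_2 = -1/2, a_3 = -1/3, a_4 = -1/24, a_5 = 1/60


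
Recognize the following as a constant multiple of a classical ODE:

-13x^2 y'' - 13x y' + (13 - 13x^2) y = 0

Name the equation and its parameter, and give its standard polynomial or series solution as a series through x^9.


All three coefficients share the factor -13; dividing through by -13 gives  x^2 y'' + x y' + (x^2 - 1) y = 0.
This matches the Bessel equation x^2 y'' + x y' + (x^2 - nu^2) y = 0 with nu^2 = 1, so nu = 1; the solution bounded at x = 0 is J_1(x).
Frobenius at x = 0: indicial roots ±nu; for r = nu the recurrence k(k + 2nu) c_k = -c_{k-2} gives the standard series J_nu(x) = sum_{k>=0} (-1)^k / (k! (k+nu)!) (x/2)^(2k+nu). Evaluate the first 5 terms:
  k = 0: (-1)^0 / (0! * 1! * 2^1) x^1 = 1/(1*1*2) x^1 = (1/2) x^1
  k = 1: (-1)^1 / (1! * 2! * 2^3) x^3 = -1/(1*2*8) x^3 = (-1/16) x^3
  k = 2: (-1)^2 / (2! * 3! * 2^5) x^5 = 1/(2*6*32) x^5 = (1/384) x^5
  k = 3: (-1)^3 / (3! * 4! * 2^7) x^7 = -1/(6*24*128) x^7 = (-1/18432) x^7
  k = 4: (-1)^4 / (4! * 5! * 2^9) x^9 = 1/(24*120*512) x^9 = (1/1474560) x^9
Hence J_1(x) = x^9/1474560 - x^7/18432 + x^5/384 - x^3/16 + x/2 + ....

J_1(x); series = x^9/1474560 - x^7/18432 + x^5/384 - x^3/16 + x/2


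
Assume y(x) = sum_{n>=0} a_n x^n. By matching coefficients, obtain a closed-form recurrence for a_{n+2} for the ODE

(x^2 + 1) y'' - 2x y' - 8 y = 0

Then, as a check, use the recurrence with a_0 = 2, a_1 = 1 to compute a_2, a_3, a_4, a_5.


Substitute y = sum_n a_n x^n.
(1 + 1 x^2) y'' contributes (n+2)(n+1) a_{n+2} + n(n-1) a_n at x^n.
-2 x y'(x) contributes -2 n a_n at x^n.
-8 y(x) contributes -8 a_n at x^n.
Matching x^n: (n+2)(n+1) a_{n+2} + (n(n-1) - 2 n - 8) a_n = 0.
Thus a_{n+2} = (-n(n-1) + 2 n + 8) / ((n+1)(n+2)) * a_n.

Check with a_0 = 2, a_1 = 1 (apply the recurrence for n = 0, 1, 2, 3): a_0 = 2, a_1 = 1, a_2 = 8, a_3 = 5/3, a_4 = 20/3, a_5 = 2/3.

a_(n+2) = (-n(n-1) + 2 n + 8) / ((n+1)(n+2)) * a_n; check: a_0 = 2, a_1 = 1, a_2 = 8, a_3 = 5/3, a_4 = 20/3, a_5 = 2/3


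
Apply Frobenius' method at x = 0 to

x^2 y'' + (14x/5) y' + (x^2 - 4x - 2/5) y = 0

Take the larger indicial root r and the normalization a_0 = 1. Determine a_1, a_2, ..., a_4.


Write in Frobenius form y'' + (p(x)/x) y' + (q(x)/x^2) y = 0:
  p(x) = 14/5,  q(x) = x^2 - 4x - 2/5.
Indicial equation: r(r-1) + (14/5) r + (-2/5) = 0 -> roots r_1 = 1/5, r_2 = -2.
Take r = r_1 = 1/5. Let y(x) = x^r sum_{n>=0} a_n x^n with a_0 = 1.
Substitute y = x^r sum a_n x^n and match x^{r+n}. The recurrence is
  D(n) a_n - 4 a_{n-1} + 1 a_{n-2} = 0,  where D(n) = (r+n)(r+n-1) + (14/5)(r+n) + (-2/5).
  a_n = [4 a_{n-1} - 1 a_{n-2}] / D(n).
Since the indicial polynomial factors as (r - r_1)(r - r_2), D(n) = (r_1 + n - r_1)(r_1 + n - r_2) = n(n + 11/5).
Evaluating step by step (a_0 = 1):
  n = 1: D(1) = 1(1 + 11/5) = 16/5; numerator = 4(1) = 4; a_1 = (4)/(16/5) = 5/4
  n = 2: D(2) = 2(2 + 11/5) = 42/5; numerator = 4(5/4) - 1(1) = 4; a_2 = (4)/(42/5) = 10/21
  n = 3: D(3) = 3(3 + 11/5) = 78/5; numerator = 4(10/21) - 1(5/4) = 55/84; a_3 = (55/84)/(78/5) = 275/6552
  n = 4: D(4) = 4(4 + 11/5) = 124/5; numerator = 4(275/6552) - 1(10/21) = -505/1638; a_4 = (-505/1638)/(124/5) = -2525/203112

r = 1/5; a_0 = 1; a_1 = 5/4; a_2 = 10/21; a_3 = 275/6552; a_4 = -2525/203112


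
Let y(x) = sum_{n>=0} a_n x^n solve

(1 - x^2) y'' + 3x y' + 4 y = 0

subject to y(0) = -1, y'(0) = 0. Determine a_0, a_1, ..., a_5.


Ansatz: y(x) = sum_{n>=0} a_n x^n, so y'(x) = sum_{n>=1} n a_n x^(n-1) and y''(x) = sum_{n>=2} n(n-1) a_n x^(n-2).
Substitute into P(x) y'' + Q(x) y' + R(x) y = 0 with P(x) = 1 - x^2, Q(x) = 3x, R(x) = 4, and match powers of x.
Initial conditions: a_0 = -1, a_1 = 0.
Setting the coefficient of each power of x to zero and solving order by order (substituting the coefficients already found):
  x^0: 2 a_2 + 4 a_0 = 0  ->  2 a_2 = -4 a_0 = 4  ->  a_2 = 2
  x^1: 6 a_3 + 7 a_1 = 0  ->  6 a_3 = -7 a_1 = 0  ->  a_3 = 0
  x^2: 12 a_4 + 8 a_2 = 0  ->  12 a_4 = -8 a_2 = -16  ->  a_4 = -4/3
  x^3: 20 a_5 + 7 a_3 = 0  ->  20 a_5 = -7 a_3 = 0  ->  a_5 = 0
Truncated series: y(x) = -1 + 2 x^2 - (4/3) x^4 + O(x^6).

a_0 = -1; a_1 = 0; a_2 = 2; a_3 = 0; a_4 = -4/3; a_5 = 0


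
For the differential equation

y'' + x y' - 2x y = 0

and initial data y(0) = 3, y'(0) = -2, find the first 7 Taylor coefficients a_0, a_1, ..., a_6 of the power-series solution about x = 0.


Ansatz: y(x) = sum_{n>=0} a_n x^n, so y'(x) = sum_{n>=1} n a_n x^(n-1) and y''(x) = sum_{n>=2} n(n-1) a_n x^(n-2).
Substitute into P(x) y'' + Q(x) y' + R(x) y = 0 with P(x) = 1, Q(x) = x, R(x) = -2x, and match powers of x.
Initial conditions: a_0 = 3, a_1 = -2.
Setting the coefficient of each power of x to zero and solving order by order (substituting the coefficients already found):
  x^0: 2 a_2 = 0  ->  a_2 = 0
  x^1: 6 a_3 + a_1 - 2 a_0 = 0  ->  6 a_3 = -a_1 + 2 a_0 = 8  ->  a_3 = 4/3
  x^2: 12 a_4 + 2 a_2 - 2 a_1 = 0  ->  12 a_4 = -2 a_2 + 2 a_1 = -4  ->  a_4 = -1/3
  x^3: 20 a_5 + 3 a_3 - 2 a_2 = 0  ->  20 a_5 = -3 a_3 + 2 a_2 = -4  ->  a_5 = -1/5
  x^4: 30 a_6 + 4 a_4 - 2 a_3 = 0  ->  30 a_6 = -4 a_4 + 2 a_3 = 4  ->  a_6 = 2/15
Truncated series: y(x) = 3 - 2 x + (4/3) x^3 - (1/3) x^4 - (1/5) x^5 + (2/15) x^6 + O(x^7).

a_0 = 3; a_1 = -2; a_2 = 0; a_3 = 4/3; a_4 = -1/3; a_5 = -1/5; a_6 = 2/15


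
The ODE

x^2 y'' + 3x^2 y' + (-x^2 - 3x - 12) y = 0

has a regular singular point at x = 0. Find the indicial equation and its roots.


Divide by x^2 to reach normal form y'' + P_1(x) y' + P_2(x) y = 0 with P_1(x) = 3 and P_2(x) = -1 - 3/x - 12/x^2.
x = 0 is a singular point because the y-coefficient -1 - 3/x - 12/x^2 has a pole at x = 0.
It is a regular singular point because x P_1(x) = p(x) = 3x and x^2 P_2(x) = q(x) = -x^2 - 3x - 12 are polynomials, hence analytic at x = 0.
p(0) = 0,  q(0) = -12.
Indicial equation: r(r-1) + p(0) r + q(0) = 0, i.e. r^2 + (p(0) - 1) r + q(0) = 0, i.e. r^2 - 1 r - 12 = 0.
Discriminant: (-1)^2 - 4(-12) = 49, so r = (1 ± 7)/2.
Solving: r_1 = 4, r_2 = -3.

indicial: r^2 - 1 r - 12 = 0; roots r_1 = 4, r_2 = -3


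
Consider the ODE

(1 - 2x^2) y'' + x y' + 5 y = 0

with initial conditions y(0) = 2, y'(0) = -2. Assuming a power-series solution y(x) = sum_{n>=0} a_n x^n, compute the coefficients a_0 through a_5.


Ansatz: y(x) = sum_{n>=0} a_n x^n, so y'(x) = sum_{n>=1} n a_n x^(n-1) and y''(x) = sum_{n>=2} n(n-1) a_n x^(n-2).
Substitute into P(x) y'' + Q(x) y' + R(x) y = 0 with P(x) = 1 - 2x^2, Q(x) = x, R(x) = 5, and match powers of x.
Initial conditions: a_0 = 2, a_1 = -2.
Setting the coefficient of each power of x to zero and solving order by order (substituting the coefficients already found):
  x^0: 2 a_2 + 5 a_0 = 0  ->  2 a_2 = -5 a_0 = -10  ->  a_2 = -5
  x^1: 6 a_3 + 6 a_1 = 0  ->  6 a_3 = -6 a_1 = 12  ->  a_3 = 2
  x^2: 12 a_4 + 3 a_2 = 0  ->  12 a_4 = -3 a_2 = 15  ->  a_4 = 5/4
  x^3: 20 a_5 - 4 a_3 = 0  ->  20 a_5 = 4 a_3 = 8  ->  a_5 = 2/5
Truncated series: y(x) = 2 - 2 x - 5 x^2 + 2 x^3 + (5/4) x^4 + (2/5) x^5 + O(x^6).

a_0 = 2; a_1 = -2; a_2 = -5; a_3 = 2; a_4 = 5/4; a_5 = 2/5


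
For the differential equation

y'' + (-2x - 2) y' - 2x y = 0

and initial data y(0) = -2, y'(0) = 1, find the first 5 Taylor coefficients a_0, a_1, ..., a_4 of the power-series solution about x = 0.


Ansatz: y(x) = sum_{n>=0} a_n x^n, so y'(x) = sum_{n>=1} n a_n x^(n-1) and y''(x) = sum_{n>=2} n(n-1) a_n x^(n-2).
Substitute into P(x) y'' + Q(x) y' + R(x) y = 0 with P(x) = 1, Q(x) = -2x - 2, R(x) = -2x, and match powers of x.
Initial conditions: a_0 = -2, a_1 = 1.
Setting the coefficient of each power of x to zero and solving order by order (substituting the coefficients already found):
  x^0: 2 a_2 - 2 a_1 = 0  ->  2 a_2 = 2 a_1 = 2  ->  a_2 = 1
  x^1: 6 a_3 - 4 a_2 - 2 a_1 - 2 a_0 = 0  ->  6 a_3 = 4 a_2 + 2 a_1 + 2 a_0 = 2  ->  a_3 = 1/3
  x^2: 12 a_4 - 6 a_3 - 4 a_2 - 2 a_1 = 0  ->  12 a_4 = 6 a_3 + 4 a_2 + 2 a_1 = 8  ->  a_4 = 2/3
Truncated series: y(x) = -2 + x + x^2 + (1/3) x^3 + (2/3) x^4 + O(x^5).

a_0 = -2; a_1 = 1; a_2 = 1; a_3 = 1/3; a_4 = 2/3


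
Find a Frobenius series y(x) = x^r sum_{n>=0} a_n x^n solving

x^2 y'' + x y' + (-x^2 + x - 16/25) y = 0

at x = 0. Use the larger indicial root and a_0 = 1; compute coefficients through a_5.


Write in Frobenius form y'' + (p(x)/x) y' + (q(x)/x^2) y = 0:
  p(x) = 1,  q(x) = -x^2 + x - 16/25.
Indicial equation: r(r-1) + (1) r + (-16/25) = 0 -> roots r_1 = 4/5, r_2 = -4/5.
Take r = r_1 = 4/5. Let y(x) = x^r sum_{n>=0} a_n x^n with a_0 = 1.
Substitute y = x^r sum a_n x^n and match x^{r+n}. The recurrence is
  D(n) a_n + 1 a_{n-1} - 1 a_{n-2} = 0,  where D(n) = (r+n)(r+n-1) + (1)(r+n) + (-16/25).
  a_n = [-1 a_{n-1} + 1 a_{n-2}] / D(n).
Since the indicial polynomial factors as (r - r_1)(r - r_2), D(n) = (r_1 + n - r_1)(r_1 + n - r_2) = n(n + 8/5).
Evaluating step by step (a_0 = 1):
  n = 1: D(1) = 1(1 + 8/5) = 13/5; numerator = -1(1) = -1; a_1 = (-1)/(13/5) = -5/13
  n = 2: D(2) = 2(2 + 8/5) = 36/5; numerator = -1(-5/13) + 1(1) = 18/13; a_2 = (18/13)/(36/5) = 5/26
  n = 3: D(3) = 3(3 + 8/5) = 69/5; numerator = -1(5/26) + 1(-5/13) = -15/26; a_3 = (-15/26)/(69/5) = -25/598
  n = 4: D(4) = 4(4 + 8/5) = 112/5; numerator = -1(-25/598) + 1(5/26) = 70/299; a_4 = (70/299)/(112/5) = 25/2392
  n = 5: D(5) = 5(5 + 8/5) = 33; numerator = -1(25/2392) + 1(-25/598) = -125/2392; a_5 = (-125/2392)/(33) = -125/78936

r = 4/5; a_0 = 1; a_1 = -5/13; a_2 = 5/26; a_3 = -25/598; a_4 = 25/2392; a_5 = -125/78936


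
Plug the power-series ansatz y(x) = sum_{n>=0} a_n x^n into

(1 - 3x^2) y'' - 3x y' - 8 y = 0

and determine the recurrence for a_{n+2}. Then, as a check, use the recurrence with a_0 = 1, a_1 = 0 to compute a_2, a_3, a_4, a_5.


Substitute y = sum_n a_n x^n.
(1 - 3 x^2) y'' contributes (n+2)(n+1) a_{n+2} - 3 n(n-1) a_n at x^n.
-3 x y'(x) contributes -3 n a_n at x^n.
-8 y(x) contributes -8 a_n at x^n.
Matching x^n: (n+2)(n+1) a_{n+2} + (-3 n(n-1) - 3 n - 8) a_n = 0.
Thus a_{n+2} = (3 n(n-1) + 3 n + 8) / ((n+1)(n+2)) * a_n.

Check with a_0 = 1, a_1 = 0 (apply the recurrence for n = 0, 1, 2, 3): a_0 = 1, a_1 = 0, a_2 = 4, a_3 = 0, a_4 = 20/3, a_5 = 0.

a_(n+2) = (3 n(n-1) + 3 n + 8) / ((n+1)(n+2)) * a_n; check: a_0 = 1, a_1 = 0, a_2 = 4, a_3 = 0, a_4 = 20/3, a_5 = 0


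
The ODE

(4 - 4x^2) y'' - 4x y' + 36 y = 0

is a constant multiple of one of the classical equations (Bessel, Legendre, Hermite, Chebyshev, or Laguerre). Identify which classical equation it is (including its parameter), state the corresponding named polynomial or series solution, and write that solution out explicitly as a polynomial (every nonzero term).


All three coefficients share the factor 4; dividing through by 4 gives  (1 - x^2) y'' - x y' + 9 y = 0.
This matches the Chebyshev equation (1 - x^2) y'' - x y' + n^2 y = 0 (note the -x y' term, not -2x y') with n^2 = 9, so n = 3; the polynomial solution is T_3(x).
With y = sum_k a_k x^k, matching x^k gives (k+2)(k+1) a_{k+2} = (k^2 - n^2) a_k = (k - 3)(k + 3) a_k. The right side vanishes at k = 3, so the series with the parity of 3 terminates at degree 3.
Standard normalization: leading coefficient of T_n is 2^(n-1), so a_3 = 2^2 = 4. Work downward with a_k = (k+1)(k+2) a_{k+2} / ((k - 3)(k + 3)):
  a_1 = (2)(3)(4) / ((1 - 3)(1 + 3)) = 24/(-8) = -3
Hence T_3(x) = 4 x^3 - 3 x.

T_3(x); series = 4 x^3 - 3 x


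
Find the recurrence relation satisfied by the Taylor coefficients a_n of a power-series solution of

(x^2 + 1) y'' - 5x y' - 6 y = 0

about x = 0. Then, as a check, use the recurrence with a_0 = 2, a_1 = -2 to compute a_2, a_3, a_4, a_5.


Substitute y = sum_n a_n x^n.
(1 + 1 x^2) y'' contributes (n+2)(n+1) a_{n+2} + n(n-1) a_n at x^n.
-5 x y'(x) contributes -5 n a_n at x^n.
-6 y(x) contributes -6 a_n at x^n.
Matching x^n: (n+2)(n+1) a_{n+2} + (n(n-1) - 5 n - 6) a_n = 0.
Thus a_{n+2} = (-n(n-1) + 5 n + 6) / ((n+1)(n+2)) * a_n.

Check with a_0 = 2, a_1 = -2 (apply the recurrence for n = 0, 1, 2, 3): a_0 = 2, a_1 = -2, a_2 = 6, a_3 = -11/3, a_4 = 7, a_5 = -11/4.

a_(n+2) = (-n(n-1) + 5 n + 6) / ((n+1)(n+2)) * a_n; check: a_0 = 2, a_1 = -2, a_2 = 6, a_3 = -11/3, a_4 = 7, a_5 = -11/4


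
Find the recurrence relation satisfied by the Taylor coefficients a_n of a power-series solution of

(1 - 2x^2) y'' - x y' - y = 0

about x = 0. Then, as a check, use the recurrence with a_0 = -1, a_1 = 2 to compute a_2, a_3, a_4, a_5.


Substitute y = sum_n a_n x^n.
(1 - 2 x^2) y'' contributes (n+2)(n+1) a_{n+2} - 2 n(n-1) a_n at x^n.
-x y'(x) contributes -n a_n at x^n.
-y(x) contributes -1 a_n at x^n.
Matching x^n: (n+2)(n+1) a_{n+2} + (-2 n(n-1) - n - 1) a_n = 0.
Thus a_{n+2} = (2 n(n-1) + n + 1) / ((n+1)(n+2)) * a_n.

Check with a_0 = -1, a_1 = 2 (apply the recurrence for n = 0, 1, 2, 3): a_0 = -1, a_1 = 2, a_2 = -1/2, a_3 = 2/3, a_4 = -7/24, a_5 = 8/15.

a_(n+2) = (2 n(n-1) + n + 1) / ((n+1)(n+2)) * a_n; check: a_0 = -1, a_1 = 2, a_2 = -1/2, a_3 = 2/3, a_4 = -7/24, a_5 = 8/15


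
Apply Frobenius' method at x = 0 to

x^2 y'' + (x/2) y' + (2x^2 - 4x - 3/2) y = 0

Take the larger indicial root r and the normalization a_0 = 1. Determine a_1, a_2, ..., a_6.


Write in Frobenius form y'' + (p(x)/x) y' + (q(x)/x^2) y = 0:
  p(x) = 1/2,  q(x) = 2x^2 - 4x - 3/2.
Indicial equation: r(r-1) + (1/2) r + (-3/2) = 0 -> roots r_1 = 3/2, r_2 = -1.
Take r = r_1 = 3/2. Let y(x) = x^r sum_{n>=0} a_n x^n with a_0 = 1.
Substitute y = x^r sum a_n x^n and match x^{r+n}. The recurrence is
  D(n) a_n - 4 a_{n-1} + 2 a_{n-2} = 0,  where D(n) = (r+n)(r+n-1) + (1/2)(r+n) + (-3/2).
  a_n = [4 a_{n-1} - 2 a_{n-2}] / D(n).
Since the indicial polynomial factors as (r - r_1)(r - r_2), D(n) = (r_1 + n - r_1)(r_1 + n - r_2) = n(n + 5/2).
Evaluating step by step (a_0 = 1):
  n = 1: D(1) = 1(1 + 5/2) = 7/2; numerator = 4(1) = 4; a_1 = (4)/(7/2) = 8/7
  n = 2: D(2) = 2(2 + 5/2) = 9; numerator = 4(8/7) - 2(1) = 18/7; a_2 = (18/7)/(9) = 2/7
  n = 3: D(3) = 3(3 + 5/2) = 33/2; numerator = 4(2/7) - 2(8/7) = -8/7; a_3 = (-8/7)/(33/2) = -16/231
  n = 4: D(4) = 4(4 + 5/2) = 26; numerator = 4(-16/231) - 2(2/7) = -28/33; a_4 = (-28/33)/(26) = -14/429
  n = 5: D(5) = 5(5 + 5/2) = 75/2; numerator = 4(-14/429) - 2(-16/231) = 8/1001; a_5 = (8/1001)/(75/2) = 16/75075
  n = 6: D(6) = 6(6 + 5/2) = 51; numerator = 4(16/75075) - 2(-14/429) = 4964/75075; a_6 = (4964/75075)/(51) = 292/225225

r = 3/2; a_0 = 1; a_1 = 8/7; a_2 = 2/7; a_3 = -16/231; a_4 = -14/429; a_5 = 16/75075; a_6 = 292/225225


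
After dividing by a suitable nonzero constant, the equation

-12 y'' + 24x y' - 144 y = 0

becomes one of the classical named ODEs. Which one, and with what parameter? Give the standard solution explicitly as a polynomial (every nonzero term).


All three coefficients share the factor -12; dividing through by -12 gives  y'' - 2x y' + 12 y = 0.
This matches the Hermite equation y'' - 2x y' + 2n y = 0 with 2n = 12, so n = 6; the polynomial solution is H_6(x).
With y = sum_k a_k x^k, matching x^k gives (k+2)(k+1) a_{k+2} = 2(k - n) a_k = 2(k - 6) a_k. The right side vanishes at k = 6, so the series with the parity of 6 terminates at degree 6.
Standard normalization: leading coefficient of H_n is 2^n, so a_6 = 2^6 = 64. Work downward with a_k = (k+1)(k+2) a_{k+2} / (2(k - n)):
  a_4 = (5)(6)(64) / (2(4 - 6)) = 1920/(-4) = -480
  a_2 = (3)(4)(-480) / (2(2 - 6)) = -5760/(-8) = 720
  a_0 = (1)(2)(720) / (2(0 - 6)) = 1440/(-12) = -120
Hence H_6(x) = 64 x^6 - 480 x^4 + 720 x^2 - 120.

H_6(x); series = 64 x^6 - 480 x^4 + 720 x^2 - 120


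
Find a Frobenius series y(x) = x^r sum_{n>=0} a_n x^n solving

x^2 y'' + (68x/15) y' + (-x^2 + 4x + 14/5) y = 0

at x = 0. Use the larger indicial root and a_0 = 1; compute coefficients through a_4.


Write in Frobenius form y'' + (p(x)/x) y' + (q(x)/x^2) y = 0:
  p(x) = 68/15,  q(x) = -x^2 + 4x + 14/5.
Indicial equation: r(r-1) + (68/15) r + (14/5) = 0 -> roots r_1 = -6/5, r_2 = -7/3.
Take r = r_1 = -6/5. Let y(x) = x^r sum_{n>=0} a_n x^n with a_0 = 1.
Substitute y = x^r sum a_n x^n and match x^{r+n}. The recurrence is
  D(n) a_n + 4 a_{n-1} - 1 a_{n-2} = 0,  where D(n) = (r+n)(r+n-1) + (68/15)(r+n) + (14/5).
  a_n = [-4 a_{n-1} + 1 a_{n-2}] / D(n).
Since the indicial polynomial factors as (r - r_1)(r - r_2), D(n) = (r_1 + n - r_1)(r_1 + n - r_2) = n(n + 17/15).
Evaluating step by step (a_0 = 1):
  n = 1: D(1) = 1(1 + 17/15) = 32/15; numerator = -4(1) = -4; a_1 = (-4)/(32/15) = -15/8
  n = 2: D(2) = 2(2 + 17/15) = 94/15; numerator = -4(-15/8) + 1(1) = 17/2; a_2 = (17/2)/(94/15) = 255/188
  n = 3: D(3) = 3(3 + 17/15) = 62/5; numerator = -4(255/188) + 1(-15/8) = -2745/376; a_3 = (-2745/376)/(62/5) = -13725/23312
  n = 4: D(4) = 4(4 + 17/15) = 308/15; numerator = -4(-13725/23312) + 1(255/188) = 10815/2914; a_4 = (10815/2914)/(308/15) = 23175/128216

r = -6/5; a_0 = 1; a_1 = -15/8; a_2 = 255/188; a_3 = -13725/23312; a_4 = 23175/128216


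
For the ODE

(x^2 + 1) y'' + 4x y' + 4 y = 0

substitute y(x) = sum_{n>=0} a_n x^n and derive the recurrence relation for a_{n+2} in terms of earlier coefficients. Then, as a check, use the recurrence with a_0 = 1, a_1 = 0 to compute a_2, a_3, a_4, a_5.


Substitute y = sum_n a_n x^n.
(1 + 1 x^2) y'' contributes (n+2)(n+1) a_{n+2} + n(n-1) a_n at x^n.
4 x y'(x) contributes 4 n a_n at x^n.
4 y(x) contributes 4 a_n at x^n.
Matching x^n: (n+2)(n+1) a_{n+2} + (n(n-1) + 4 n + 4) a_n = 0.
Thus a_{n+2} = (-n(n-1) - 4 n - 4) / ((n+1)(n+2)) * a_n.

Check with a_0 = 1, a_1 = 0 (apply the recurrence for n = 0, 1, 2, 3): a_0 = 1, a_1 = 0, a_2 = -2, a_3 = 0, a_4 = 7/3, a_5 = 0.

a_(n+2) = (-n(n-1) - 4 n - 4) / ((n+1)(n+2)) * a_n; check: a_0 = 1, a_1 = 0, a_2 = -2, a_3 = 0, a_4 = 7/3, a_5 = 0


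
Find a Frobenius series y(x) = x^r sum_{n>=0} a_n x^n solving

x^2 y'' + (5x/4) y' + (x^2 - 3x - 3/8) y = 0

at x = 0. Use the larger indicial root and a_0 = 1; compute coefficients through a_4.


Write in Frobenius form y'' + (p(x)/x) y' + (q(x)/x^2) y = 0:
  p(x) = 5/4,  q(x) = x^2 - 3x - 3/8.
Indicial equation: r(r-1) + (5/4) r + (-3/8) = 0 -> roots r_1 = 1/2, r_2 = -3/4.
Take r = r_1 = 1/2. Let y(x) = x^r sum_{n>=0} a_n x^n with a_0 = 1.
Substitute y = x^r sum a_n x^n and match x^{r+n}. The recurrence is
  D(n) a_n - 3 a_{n-1} + 1 a_{n-2} = 0,  where D(n) = (r+n)(r+n-1) + (5/4)(r+n) + (-3/8).
  a_n = [3 a_{n-1} - 1 a_{n-2}] / D(n).
Since the indicial polynomial factors as (r - r_1)(r - r_2), D(n) = (r_1 + n - r_1)(r_1 + n - r_2) = n(n + 5/4).
Evaluating step by step (a_0 = 1):
  n = 1: D(1) = 1(1 + 5/4) = 9/4; numerator = 3(1) = 3; a_1 = (3)/(9/4) = 4/3
  n = 2: D(2) = 2(2 + 5/4) = 13/2; numerator = 3(4/3) - 1(1) = 3; a_2 = (3)/(13/2) = 6/13
  n = 3: D(3) = 3(3 + 5/4) = 51/4; numerator = 3(6/13) - 1(4/3) = 2/39; a_3 = (2/39)/(51/4) = 8/1989
  n = 4: D(4) = 4(4 + 5/4) = 21; numerator = 3(8/1989) - 1(6/13) = -298/663; a_4 = (-298/663)/(21) = -298/13923

r = 1/2; a_0 = 1; a_1 = 4/3; a_2 = 6/13; a_3 = 8/1989; a_4 = -298/13923


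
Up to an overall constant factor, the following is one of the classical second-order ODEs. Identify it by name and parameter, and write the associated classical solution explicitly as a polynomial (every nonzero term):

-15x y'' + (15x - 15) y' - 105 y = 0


All three coefficients share the factor -15; dividing through by -15 gives  x y'' + (1 - x) y' + 7 y = 0.
This matches the Laguerre equation x y'' + (1 - x) y' + n y = 0 with n = 7; the polynomial solution is L_7(x).
With y = sum_k a_k x^k, matching x^k gives (k+1)k a_{k+1} + (k+1) a_{k+1} - k a_k + n a_k = 0, i.e. (k+1)^2 a_{k+1} = (k - n) a_k = (k - 7) a_k. The right side vanishes at k = 7, so the series terminates at degree 7.
Standard normalization L_n(0) = 1 gives a_0 = 1. Work upward with a_{k+1} = (k - 7) a_k / (k+1)^2:
  a_1 = (0 - 7)(1) / 1^2 = -7/1 = -7
  a_2 = (1 - 7)(-7) / 2^2 = 42/4 = 21/2
  a_3 = (2 - 7)(21/2) / 3^2 = (-105/2)/9 = -35/6
  a_4 = (3 - 7)(-35/6) / 4^2 = (70/3)/16 = 35/24
  a_5 = (4 - 7)(35/24) / 5^2 = (-35/8)/25 = -7/40
  a_6 = (5 - 7)(-7/40) / 6^2 = (7/20)/36 = 7/720
  a_7 = (6 - 7)(7/720) / 7^2 = (-7/720)/49 = -1/5040
Hence L_7(x) = -x^7/5040 + 7 x^6/720 - 7 x^5/40 + 35 x^4/24 - 35 x^3/6 + 21 x^2/2 - 7 x + 1.

L_7(x); series = -x^7/5040 + 7 x^6/720 - 7 x^5/40 + 35 x^4/24 - 35 x^3/6 + 21 x^2/2 - 7 x + 1
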